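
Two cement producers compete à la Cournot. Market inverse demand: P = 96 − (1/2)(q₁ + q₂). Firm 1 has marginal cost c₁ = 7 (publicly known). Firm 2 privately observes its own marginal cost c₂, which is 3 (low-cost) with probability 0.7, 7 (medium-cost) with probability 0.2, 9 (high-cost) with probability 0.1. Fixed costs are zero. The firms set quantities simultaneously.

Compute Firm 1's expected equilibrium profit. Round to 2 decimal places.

1658.88

Firm 2 with cost c maximizes (96 − (1/2)(q₁+q₂) − c)·q₂, giving q₂(c) = (96 − c − (1/2)q₁).
E[c₂] = 0.7·3 + 0.2·7 + 0.1·9 = 4.4
Firm 1's FOC against E[q₂] yields q₁ = (96 − 2·7 + E[c₂])/(3/2) = (96 − 14 + 4.4)/(3/2) = 57.6.
E[P] = 96 − (1/2)·(q₁ + E[q₂]) = 35.8; Firm 1's expected profit = (E[P] − 7)·q₁ = (35.8 − 7)·57.6 = 1658.88.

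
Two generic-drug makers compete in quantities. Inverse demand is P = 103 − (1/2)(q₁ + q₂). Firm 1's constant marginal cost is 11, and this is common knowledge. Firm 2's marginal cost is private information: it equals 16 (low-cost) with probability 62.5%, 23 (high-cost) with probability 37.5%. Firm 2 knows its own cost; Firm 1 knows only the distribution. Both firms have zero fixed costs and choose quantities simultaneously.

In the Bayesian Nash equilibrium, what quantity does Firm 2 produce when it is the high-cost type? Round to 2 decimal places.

46.79

Type-c best response for Firm 2: q₂(c) = (103 − c) − q₁/2.
Firm 1 maximizes expected profit; its first-order condition is 103 − q₁ − (1/2)E[q₂] − 11 = 0.
Substituting E[q₂] and solving: E[c₂] = 18.625, so q₁ = (103 − 2·11 + 18.625)/(3/2) = 66.4167.
q₂(high-cost) = (103 − 23 − (1/2)·66.4167) = 46.7917.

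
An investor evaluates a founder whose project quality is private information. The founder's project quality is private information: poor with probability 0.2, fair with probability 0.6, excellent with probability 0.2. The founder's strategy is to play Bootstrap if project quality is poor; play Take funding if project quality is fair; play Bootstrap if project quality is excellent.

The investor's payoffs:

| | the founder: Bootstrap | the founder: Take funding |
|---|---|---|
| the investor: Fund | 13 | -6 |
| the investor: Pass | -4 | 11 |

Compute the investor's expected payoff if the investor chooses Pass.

Take the expectation over the founder's project quality, weighting each type's action by its prior probability.
E[Pass] = 0.2·(-4) + 0.6·11 + 0.2·(-4) = (-0.8) + 6.6 + (-0.8) = 5

5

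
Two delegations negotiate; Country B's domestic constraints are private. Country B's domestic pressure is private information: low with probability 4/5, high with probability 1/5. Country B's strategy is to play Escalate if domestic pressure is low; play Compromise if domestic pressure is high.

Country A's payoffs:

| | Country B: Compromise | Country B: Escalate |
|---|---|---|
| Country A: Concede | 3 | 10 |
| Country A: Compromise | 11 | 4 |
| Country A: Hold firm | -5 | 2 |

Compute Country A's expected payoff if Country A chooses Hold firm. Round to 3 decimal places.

E[Hold firm] = 4/5·2 + 1/5·(-5) = 8/5 + (-1) = 3/5

0.600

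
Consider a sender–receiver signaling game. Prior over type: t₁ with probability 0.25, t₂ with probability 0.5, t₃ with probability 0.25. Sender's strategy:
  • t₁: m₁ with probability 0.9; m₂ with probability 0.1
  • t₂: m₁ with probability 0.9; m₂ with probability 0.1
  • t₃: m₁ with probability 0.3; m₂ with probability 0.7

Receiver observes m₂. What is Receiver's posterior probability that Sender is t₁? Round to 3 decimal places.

0.100

Apply Bayes' rule using the sender's strategy as the likelihood.
P(m₂) = 0.25·0.1 + 0.5·0.1 + 0.25·0.7 = 0.25
P(t₁ | m₂) = (0.25·0.1) / 0.25 = 0.025 / 0.25 = 0.1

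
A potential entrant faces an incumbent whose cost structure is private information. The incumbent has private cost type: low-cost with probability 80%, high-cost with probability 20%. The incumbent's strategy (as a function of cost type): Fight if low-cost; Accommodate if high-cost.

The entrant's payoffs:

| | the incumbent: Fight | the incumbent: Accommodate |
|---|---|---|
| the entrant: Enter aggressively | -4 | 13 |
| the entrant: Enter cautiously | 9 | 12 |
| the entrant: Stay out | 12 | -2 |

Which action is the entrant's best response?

E[Enter aggressively] = 0.8·(-4) + 0.2·(13) = -0.6
E[Enter cautiously] = 0.8·(9) + 0.2·(12) = 9.6
E[Stay out] = 0.8·(12) + 0.2·(-2) = 9.2
Best response: Enter cautiously (9.6 is the largest).

Enter cautiously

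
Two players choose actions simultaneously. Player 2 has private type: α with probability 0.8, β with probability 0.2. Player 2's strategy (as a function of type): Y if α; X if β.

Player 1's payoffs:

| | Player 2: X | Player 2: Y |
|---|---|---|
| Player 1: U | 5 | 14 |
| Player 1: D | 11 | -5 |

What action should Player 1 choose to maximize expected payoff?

U

E[U] = 0.8·(14) + 0.2·(5) = 12.2
E[D] = 0.8·(-5) + 0.2·(11) = -1.8
Best response: U (12.2 is the largest).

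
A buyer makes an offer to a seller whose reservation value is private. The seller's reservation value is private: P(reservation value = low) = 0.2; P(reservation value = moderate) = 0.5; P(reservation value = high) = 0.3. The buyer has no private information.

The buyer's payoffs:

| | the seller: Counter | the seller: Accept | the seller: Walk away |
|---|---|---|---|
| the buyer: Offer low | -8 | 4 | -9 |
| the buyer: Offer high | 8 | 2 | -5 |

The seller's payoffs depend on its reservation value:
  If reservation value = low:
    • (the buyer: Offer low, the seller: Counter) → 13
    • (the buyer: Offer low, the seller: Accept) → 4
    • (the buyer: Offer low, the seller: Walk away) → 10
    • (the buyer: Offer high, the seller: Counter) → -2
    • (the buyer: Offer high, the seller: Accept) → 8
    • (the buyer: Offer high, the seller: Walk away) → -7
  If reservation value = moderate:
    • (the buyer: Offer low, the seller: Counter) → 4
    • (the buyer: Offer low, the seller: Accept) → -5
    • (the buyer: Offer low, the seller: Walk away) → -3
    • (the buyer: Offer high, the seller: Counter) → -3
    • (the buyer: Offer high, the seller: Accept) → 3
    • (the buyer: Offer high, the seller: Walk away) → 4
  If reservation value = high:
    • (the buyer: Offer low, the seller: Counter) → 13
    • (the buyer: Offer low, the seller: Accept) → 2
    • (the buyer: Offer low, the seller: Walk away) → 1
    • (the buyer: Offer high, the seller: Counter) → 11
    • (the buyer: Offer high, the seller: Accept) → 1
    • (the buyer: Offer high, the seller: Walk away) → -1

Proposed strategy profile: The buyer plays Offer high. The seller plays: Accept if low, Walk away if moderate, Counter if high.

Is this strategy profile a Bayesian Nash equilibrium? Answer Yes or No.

Yes

A profile is a BNE iff every type of every player is best-responding given beliefs about the other side.
The buyer plays Offer high: E[Offer high] = 0.2·(2) + 0.5·(-5) + 0.3·(8) = 0.3; E[Offer low] = -6.1. Best-responding. ✓
The seller (reservation value low), facing Offer high: Counter gives -2, Accept gives 8, Walk away gives -7. Proposed Accept is best. ✓
The seller (reservation value moderate), facing Offer high: Counter gives -3, Accept gives 3, Walk away gives 4. Proposed Walk away is best. ✓
The seller (reservation value high), facing Offer high: Counter gives 11, Accept gives 1, Walk away gives -1. Proposed Counter is best. ✓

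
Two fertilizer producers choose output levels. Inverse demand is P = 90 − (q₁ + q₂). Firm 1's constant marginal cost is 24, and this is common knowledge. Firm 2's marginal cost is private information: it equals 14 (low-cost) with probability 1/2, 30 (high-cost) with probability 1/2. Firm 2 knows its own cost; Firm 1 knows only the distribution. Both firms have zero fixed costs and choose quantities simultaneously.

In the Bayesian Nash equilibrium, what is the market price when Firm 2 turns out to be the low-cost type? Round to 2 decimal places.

41.33

Firm 2 with cost c maximizes (90 − (q₁+q₂) − c)·q₂, giving q₂(c) = (90 − c − q₁)/2.
E[c₂] = 1/2·14 + 1/2·30 = 22
Firm 1's FOC against E[q₂] yields q₁ = (90 − 2·24 + E[c₂])/3 = (90 − 48 + 22)/3 = 21.3333.
q₂(low-cost) = 27.3333, so P = 90 − (21.3333 + 27.3333) = 41.3333.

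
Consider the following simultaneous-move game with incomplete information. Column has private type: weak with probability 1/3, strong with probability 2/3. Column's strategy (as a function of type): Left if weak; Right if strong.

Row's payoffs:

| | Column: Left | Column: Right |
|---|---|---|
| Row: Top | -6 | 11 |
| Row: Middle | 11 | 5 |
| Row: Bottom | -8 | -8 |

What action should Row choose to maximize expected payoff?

E[Top] = 1/3·(-6) + 2/3·(11) = 16/3
E[Middle] = 1/3·(11) + 2/3·(5) = 7
E[Bottom] = 1/3·(-8) + 2/3·(-8) = -8
Best response: Middle (7 is the largest).

Middle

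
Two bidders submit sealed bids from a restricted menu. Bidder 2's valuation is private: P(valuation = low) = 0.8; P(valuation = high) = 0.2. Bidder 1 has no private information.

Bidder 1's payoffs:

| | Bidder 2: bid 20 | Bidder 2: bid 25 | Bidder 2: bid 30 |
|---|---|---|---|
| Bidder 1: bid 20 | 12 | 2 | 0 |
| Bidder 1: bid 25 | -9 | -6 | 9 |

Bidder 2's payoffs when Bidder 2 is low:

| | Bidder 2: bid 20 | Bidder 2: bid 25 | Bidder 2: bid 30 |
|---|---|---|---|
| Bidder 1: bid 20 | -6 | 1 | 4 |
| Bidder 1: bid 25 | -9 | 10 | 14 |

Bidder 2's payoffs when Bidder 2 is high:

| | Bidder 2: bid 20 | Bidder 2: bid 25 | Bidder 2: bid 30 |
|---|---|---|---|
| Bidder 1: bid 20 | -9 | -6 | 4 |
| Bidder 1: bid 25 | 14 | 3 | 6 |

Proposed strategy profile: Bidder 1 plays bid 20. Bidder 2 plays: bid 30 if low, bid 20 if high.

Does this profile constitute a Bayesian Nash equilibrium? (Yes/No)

A profile is a BNE iff every type of every player is best-responding given beliefs about the other side.
Bidder 1 plays bid 20: E[bid 20] = 0.8·(0) + 0.2·(12) = 2.4; E[bid 25] = 5.4. Not best-responding. ✗
Bidder 2 (valuation low), facing bid 20: bid 20 gives -6, bid 25 gives 1, bid 30 gives 4. Proposed bid 30 is best. ✓
Bidder 2 (valuation high), facing bid 20: bid 20 gives -9, bid 25 gives -6, bid 30 gives 4. Proposed bid 20 is not best — profitable deviation exists. ✗

No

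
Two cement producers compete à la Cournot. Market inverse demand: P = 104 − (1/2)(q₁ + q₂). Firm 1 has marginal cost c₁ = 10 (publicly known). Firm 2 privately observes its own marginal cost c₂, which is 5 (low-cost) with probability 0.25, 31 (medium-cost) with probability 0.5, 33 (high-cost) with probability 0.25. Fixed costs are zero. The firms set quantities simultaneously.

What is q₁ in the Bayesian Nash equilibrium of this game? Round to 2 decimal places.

72.67

Firm 2 with cost c maximizes (104 − (1/2)(q₁+q₂) − c)·q₂, giving q₂(c) = (104 − c − (1/2)q₁).
E[c₂] = 0.25·5 + 0.5·31 + 0.25·33 = 25
Firm 1's FOC against E[q₂] yields q₁ = (104 − 2·10 + E[c₂])/(3/2) = (104 − 20 + 25)/(3/2) = 72.6667.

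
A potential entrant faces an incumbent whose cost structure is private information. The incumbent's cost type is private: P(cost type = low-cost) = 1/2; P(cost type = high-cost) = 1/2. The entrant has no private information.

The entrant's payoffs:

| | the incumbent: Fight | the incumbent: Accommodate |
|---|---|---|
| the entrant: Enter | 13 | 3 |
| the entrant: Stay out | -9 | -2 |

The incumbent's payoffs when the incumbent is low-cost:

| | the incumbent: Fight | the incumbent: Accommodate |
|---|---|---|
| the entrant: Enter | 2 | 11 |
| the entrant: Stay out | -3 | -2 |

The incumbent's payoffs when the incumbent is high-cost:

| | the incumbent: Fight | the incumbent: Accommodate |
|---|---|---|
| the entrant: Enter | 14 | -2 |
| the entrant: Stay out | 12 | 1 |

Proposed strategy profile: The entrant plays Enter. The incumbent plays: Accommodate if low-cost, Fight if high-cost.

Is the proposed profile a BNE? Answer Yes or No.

The entrant plays Enter: E[Enter] = 1/2·(3) + 1/2·(13) = 8; E[Stay out] = -11/2. Best-responding. ✓
The incumbent (cost type low-cost), facing Enter: Fight gives 2, Accommodate gives 11. Proposed Accommodate is best. ✓
The incumbent (cost type high-cost), facing Enter: Fight gives 14, Accommodate gives -2. Proposed Fight is best. ✓

Yes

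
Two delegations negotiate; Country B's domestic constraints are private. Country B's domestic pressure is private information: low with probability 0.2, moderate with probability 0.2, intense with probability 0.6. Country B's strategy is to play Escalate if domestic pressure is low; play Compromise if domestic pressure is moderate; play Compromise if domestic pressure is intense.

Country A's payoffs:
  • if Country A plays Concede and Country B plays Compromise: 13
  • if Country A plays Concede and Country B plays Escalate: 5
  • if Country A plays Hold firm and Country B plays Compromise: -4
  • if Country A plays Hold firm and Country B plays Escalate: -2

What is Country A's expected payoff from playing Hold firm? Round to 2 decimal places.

-3.60

E[Hold firm] = 0.2·(-2) + 0.2·(-4) + 0.6·(-4) = (-0.4) + (-0.8) + (-2.4) = -3.6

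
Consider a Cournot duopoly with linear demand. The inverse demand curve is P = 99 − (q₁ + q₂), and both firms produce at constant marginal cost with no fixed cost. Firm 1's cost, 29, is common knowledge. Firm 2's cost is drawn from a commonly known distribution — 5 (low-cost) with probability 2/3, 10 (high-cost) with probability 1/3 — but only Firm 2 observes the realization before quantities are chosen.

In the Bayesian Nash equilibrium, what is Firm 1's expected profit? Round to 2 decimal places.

Type-c best response for Firm 2: q₂(c) = (99 − c)/2 − q₁/2.
Firm 1 maximizes expected profit; its first-order condition is 99 − 2q₁ − E[q₂] − 29 = 0.
Substituting E[q₂] and solving: E[c₂] = 6.66667, so q₁ = (99 − 2·29 + 6.66667)/3 = 15.8889.
E[P] = 99 − (q₁ + E[q₂]) = 44.8889; Firm 1's expected profit = (E[P] − 29)·q₁ = (44.8889 − 29)·15.8889 = 252.457.

252.46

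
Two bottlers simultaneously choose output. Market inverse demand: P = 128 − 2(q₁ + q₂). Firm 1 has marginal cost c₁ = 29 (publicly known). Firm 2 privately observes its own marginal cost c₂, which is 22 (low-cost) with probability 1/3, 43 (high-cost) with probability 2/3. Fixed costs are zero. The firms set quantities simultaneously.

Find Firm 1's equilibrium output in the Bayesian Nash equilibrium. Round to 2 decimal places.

17.67

Firm 2 with cost c maximizes (128 − 2(q₁+q₂) − c)·q₂, giving q₂(c) = (128 − c − 2q₁)/4.
E[c₂] = 1/3·22 + 2/3·43 = 36
Firm 1's FOC against E[q₂] yields q₁ = (128 − 2·29 + E[c₂])/6 = (128 − 58 + 36)/6 = 17.6667.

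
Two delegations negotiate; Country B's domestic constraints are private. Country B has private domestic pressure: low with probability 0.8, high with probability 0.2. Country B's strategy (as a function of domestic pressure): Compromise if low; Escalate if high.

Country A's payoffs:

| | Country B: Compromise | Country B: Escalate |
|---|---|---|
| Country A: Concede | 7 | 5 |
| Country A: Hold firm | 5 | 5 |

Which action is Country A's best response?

Concede

Compute Country A's expected payoff for each action, taking the expectation over Country B's type.
E[Concede] = 0.8·(7) + 0.2·(5) = 6.6
E[Hold firm] = 0.8·(5) + 0.2·(5) = 5
Best response: Concede (6.6 is the largest).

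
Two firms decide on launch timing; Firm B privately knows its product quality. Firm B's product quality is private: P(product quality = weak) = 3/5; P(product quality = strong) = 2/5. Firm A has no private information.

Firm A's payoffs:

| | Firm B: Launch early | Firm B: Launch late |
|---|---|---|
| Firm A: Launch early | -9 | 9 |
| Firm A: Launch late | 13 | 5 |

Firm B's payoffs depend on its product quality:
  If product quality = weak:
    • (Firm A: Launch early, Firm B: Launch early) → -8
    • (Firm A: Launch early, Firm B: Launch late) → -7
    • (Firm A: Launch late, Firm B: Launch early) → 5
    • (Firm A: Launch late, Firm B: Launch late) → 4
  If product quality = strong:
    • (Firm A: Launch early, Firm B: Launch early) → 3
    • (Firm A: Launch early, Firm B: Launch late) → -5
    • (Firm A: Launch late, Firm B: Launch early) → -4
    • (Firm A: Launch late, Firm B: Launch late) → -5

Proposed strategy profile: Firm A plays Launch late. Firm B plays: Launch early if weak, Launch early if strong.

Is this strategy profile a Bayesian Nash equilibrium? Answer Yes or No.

A profile is a BNE iff every type of every player is best-responding given beliefs about the other side.
Firm A plays Launch late: E[Launch late] = 3/5·(13) + 2/5·(13) = 13; E[Launch early] = -9. Best-responding. ✓
Firm B (product quality weak), facing Launch late: Launch early gives 5, Launch late gives 4. Proposed Launch early is best. ✓
Firm B (product quality strong), facing Launch late: Launch early gives -4, Launch late gives -5. Proposed Launch early is best. ✓

Yes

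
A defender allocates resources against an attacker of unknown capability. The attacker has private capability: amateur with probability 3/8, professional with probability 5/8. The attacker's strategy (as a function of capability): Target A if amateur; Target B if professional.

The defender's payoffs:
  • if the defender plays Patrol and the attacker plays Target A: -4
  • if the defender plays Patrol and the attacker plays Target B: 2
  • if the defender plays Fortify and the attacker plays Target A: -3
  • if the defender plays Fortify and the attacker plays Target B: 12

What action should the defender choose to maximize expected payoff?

Fortify

E[Patrol] = 3/8·(-4) + 5/8·(2) = -1/4
E[Fortify] = 3/8·(-3) + 5/8·(12) = 51/8
Best response: Fortify (51/8 is the largest).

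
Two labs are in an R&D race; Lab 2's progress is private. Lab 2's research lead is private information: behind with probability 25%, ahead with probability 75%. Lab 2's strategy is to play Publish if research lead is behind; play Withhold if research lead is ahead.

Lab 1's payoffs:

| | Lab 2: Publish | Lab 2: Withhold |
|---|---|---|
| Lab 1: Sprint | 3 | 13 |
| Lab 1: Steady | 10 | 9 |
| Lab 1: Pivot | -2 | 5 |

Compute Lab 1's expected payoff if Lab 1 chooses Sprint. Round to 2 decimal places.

10.50

Take the expectation over Lab 2's research lead, weighting each type's action by its prior probability.
E[Sprint] = 0.25·3 + 0.75·13 = 0.75 + 9.75 = 10.5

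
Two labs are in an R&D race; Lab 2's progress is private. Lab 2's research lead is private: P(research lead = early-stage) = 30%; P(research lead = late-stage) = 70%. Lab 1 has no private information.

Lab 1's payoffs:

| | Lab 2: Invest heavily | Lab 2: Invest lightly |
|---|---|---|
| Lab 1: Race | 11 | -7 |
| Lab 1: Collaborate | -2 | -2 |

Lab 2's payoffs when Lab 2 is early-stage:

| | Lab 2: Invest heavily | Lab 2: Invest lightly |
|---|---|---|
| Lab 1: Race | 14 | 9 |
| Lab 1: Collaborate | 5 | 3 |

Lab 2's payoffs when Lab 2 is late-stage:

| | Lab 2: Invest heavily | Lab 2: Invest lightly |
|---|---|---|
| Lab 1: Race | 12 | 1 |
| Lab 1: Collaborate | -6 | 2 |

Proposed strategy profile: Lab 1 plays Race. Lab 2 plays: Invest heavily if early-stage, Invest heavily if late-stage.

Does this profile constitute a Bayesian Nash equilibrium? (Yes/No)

Lab 1 plays Race: E[Race] = 0.3·(11) + 0.7·(11) = 11; E[Collaborate] = -2. Best-responding. ✓
Lab 2 (research lead early-stage), facing Race: Invest heavily gives 14, Invest lightly gives 9. Proposed Invest heavily is best. ✓
Lab 2 (research lead late-stage), facing Race: Invest heavily gives 12, Invest lightly gives 1. Proposed Invest heavily is best. ✓

Yes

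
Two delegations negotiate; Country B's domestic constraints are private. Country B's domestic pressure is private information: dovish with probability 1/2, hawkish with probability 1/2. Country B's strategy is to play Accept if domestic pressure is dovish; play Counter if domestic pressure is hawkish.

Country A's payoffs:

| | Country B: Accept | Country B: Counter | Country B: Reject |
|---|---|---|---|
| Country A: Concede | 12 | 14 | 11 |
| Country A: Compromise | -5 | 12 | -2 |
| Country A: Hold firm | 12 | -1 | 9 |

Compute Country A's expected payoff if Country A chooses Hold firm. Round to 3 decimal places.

5.500

E[Hold firm] = 1/2·12 + 1/2·(-1) = 6 + (-1/2) = 11/2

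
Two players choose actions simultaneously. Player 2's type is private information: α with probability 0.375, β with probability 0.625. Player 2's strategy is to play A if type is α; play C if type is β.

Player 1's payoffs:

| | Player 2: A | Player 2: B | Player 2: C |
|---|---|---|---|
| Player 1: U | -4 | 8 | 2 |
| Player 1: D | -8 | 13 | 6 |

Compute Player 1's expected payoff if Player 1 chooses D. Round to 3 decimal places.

E[D] = 0.375·(-8) + 0.625·6 = (-3) + 3.75 = 0.75

0.750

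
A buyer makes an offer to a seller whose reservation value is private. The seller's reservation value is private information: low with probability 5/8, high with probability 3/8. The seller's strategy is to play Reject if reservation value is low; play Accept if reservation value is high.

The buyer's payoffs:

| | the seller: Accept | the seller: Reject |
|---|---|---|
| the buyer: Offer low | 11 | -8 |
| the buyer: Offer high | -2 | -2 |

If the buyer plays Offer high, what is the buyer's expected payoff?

-2

Take the expectation over the seller's reservation value, weighting each type's action by its prior probability.
E[Offer high] = 5/8·(-2) + 3/8·(-2) = (-5/4) + (-3/4) = -2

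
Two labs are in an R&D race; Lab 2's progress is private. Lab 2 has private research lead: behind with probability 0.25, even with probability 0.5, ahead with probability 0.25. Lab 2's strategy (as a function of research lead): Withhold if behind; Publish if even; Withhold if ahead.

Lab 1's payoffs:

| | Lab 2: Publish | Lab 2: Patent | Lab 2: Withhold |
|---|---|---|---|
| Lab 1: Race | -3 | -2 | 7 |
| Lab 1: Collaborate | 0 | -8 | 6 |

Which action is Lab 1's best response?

Collaborate

E[Race] = 0.25·(7) + 0.5·(-3) + 0.25·(7) = 2
E[Collaborate] = 0.25·(6) + 0.5·(0) + 0.25·(6) = 3
Best response: Collaborate (3 is the largest).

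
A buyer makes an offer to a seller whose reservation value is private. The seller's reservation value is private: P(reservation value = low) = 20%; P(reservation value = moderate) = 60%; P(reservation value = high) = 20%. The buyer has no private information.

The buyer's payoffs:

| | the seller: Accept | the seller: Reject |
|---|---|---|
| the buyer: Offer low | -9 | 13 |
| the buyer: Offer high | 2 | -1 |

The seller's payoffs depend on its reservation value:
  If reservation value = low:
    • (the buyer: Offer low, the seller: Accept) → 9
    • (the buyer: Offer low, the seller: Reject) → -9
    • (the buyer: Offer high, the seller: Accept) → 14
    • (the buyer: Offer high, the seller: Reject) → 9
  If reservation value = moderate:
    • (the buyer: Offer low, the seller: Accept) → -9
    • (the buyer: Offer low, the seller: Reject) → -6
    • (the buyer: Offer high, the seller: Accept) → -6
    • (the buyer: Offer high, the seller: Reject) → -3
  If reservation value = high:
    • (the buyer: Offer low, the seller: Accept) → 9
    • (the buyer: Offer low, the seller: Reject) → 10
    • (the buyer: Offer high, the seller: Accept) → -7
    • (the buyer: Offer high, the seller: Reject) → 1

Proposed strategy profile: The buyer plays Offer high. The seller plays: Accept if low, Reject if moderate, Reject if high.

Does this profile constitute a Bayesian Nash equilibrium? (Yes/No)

A profile is a BNE iff every type of every player is best-responding given beliefs about the other side.
The buyer plays Offer high: E[Offer high] = 0.2·(2) + 0.6·(-1) + 0.2·(-1) = -0.4; E[Offer low] = 8.6. Not best-responding. ✗
The seller (reservation value low), facing Offer high: Accept gives 14, Reject gives 9. Proposed Accept is best. ✓
The seller (reservation value moderate), facing Offer high: Accept gives -6, Reject gives -3. Proposed Reject is best. ✓
The seller (reservation value high), facing Offer high: Accept gives -7, Reject gives 1. Proposed Reject is best. ✓

No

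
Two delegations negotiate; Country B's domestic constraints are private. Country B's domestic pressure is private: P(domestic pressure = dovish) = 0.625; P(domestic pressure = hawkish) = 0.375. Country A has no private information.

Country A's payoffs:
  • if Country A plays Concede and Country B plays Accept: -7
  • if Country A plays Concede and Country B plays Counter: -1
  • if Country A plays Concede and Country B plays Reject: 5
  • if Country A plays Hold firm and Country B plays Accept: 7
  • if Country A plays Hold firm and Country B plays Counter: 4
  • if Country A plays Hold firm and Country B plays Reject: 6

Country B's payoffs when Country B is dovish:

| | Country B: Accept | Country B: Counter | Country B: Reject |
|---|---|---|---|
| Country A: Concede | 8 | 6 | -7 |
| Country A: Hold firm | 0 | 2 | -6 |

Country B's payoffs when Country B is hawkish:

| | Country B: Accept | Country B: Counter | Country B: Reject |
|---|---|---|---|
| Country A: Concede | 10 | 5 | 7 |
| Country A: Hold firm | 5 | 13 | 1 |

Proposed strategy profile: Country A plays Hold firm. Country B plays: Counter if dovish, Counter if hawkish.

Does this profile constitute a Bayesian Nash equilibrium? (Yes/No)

Country A plays Hold firm: E[Hold firm] = 0.625·(4) + 0.375·(4) = 4; E[Concede] = -1. Best-responding. ✓
Country B (domestic pressure dovish), facing Hold firm: Accept gives 0, Counter gives 2, Reject gives -6. Proposed Counter is best. ✓
Country B (domestic pressure hawkish), facing Hold firm: Accept gives 5, Counter gives 13, Reject gives 1. Proposed Counter is best. ✓

Yes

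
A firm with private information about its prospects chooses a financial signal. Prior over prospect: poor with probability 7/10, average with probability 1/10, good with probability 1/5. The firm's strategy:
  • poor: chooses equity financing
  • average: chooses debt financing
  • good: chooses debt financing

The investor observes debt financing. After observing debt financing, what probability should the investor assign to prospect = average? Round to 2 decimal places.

P(debt financing) = (7/10)·0 + (1/10)·1 + (1/5)·1 = 3/10
P(average | debt financing) = ((1/10)·1) / (3/10) = (1/10) / (3/10) = 1/3

0.33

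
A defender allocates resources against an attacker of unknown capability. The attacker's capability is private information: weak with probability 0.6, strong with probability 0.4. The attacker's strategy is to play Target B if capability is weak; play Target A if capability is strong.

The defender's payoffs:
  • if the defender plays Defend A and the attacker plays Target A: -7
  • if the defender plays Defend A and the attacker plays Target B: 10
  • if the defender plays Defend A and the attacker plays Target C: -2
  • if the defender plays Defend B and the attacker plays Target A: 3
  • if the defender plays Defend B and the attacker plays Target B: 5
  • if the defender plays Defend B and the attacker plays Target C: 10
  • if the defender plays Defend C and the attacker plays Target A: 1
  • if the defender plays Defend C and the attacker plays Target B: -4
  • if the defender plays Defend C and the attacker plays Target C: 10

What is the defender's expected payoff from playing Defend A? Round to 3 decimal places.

E[Defend A] = 0.6·10 + 0.4·(-7) = 6 + (-2.8) = 3.2

3.200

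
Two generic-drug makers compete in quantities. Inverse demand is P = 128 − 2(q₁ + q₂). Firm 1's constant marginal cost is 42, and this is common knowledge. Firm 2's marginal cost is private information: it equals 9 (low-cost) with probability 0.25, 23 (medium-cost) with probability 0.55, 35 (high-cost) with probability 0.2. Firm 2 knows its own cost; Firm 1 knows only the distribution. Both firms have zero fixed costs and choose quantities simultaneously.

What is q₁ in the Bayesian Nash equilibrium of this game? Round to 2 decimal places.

10.98

Type-c best response for Firm 2: q₂(c) = (128 − c)/4 − q₁/2.
Firm 1 maximizes expected profit; its first-order condition is 128 − 4q₁ − 2E[q₂] − 42 = 0.
Substituting E[q₂] and solving: E[c₂] = 21.9, so q₁ = (128 − 2·42 + 21.9)/6 = 10.9833.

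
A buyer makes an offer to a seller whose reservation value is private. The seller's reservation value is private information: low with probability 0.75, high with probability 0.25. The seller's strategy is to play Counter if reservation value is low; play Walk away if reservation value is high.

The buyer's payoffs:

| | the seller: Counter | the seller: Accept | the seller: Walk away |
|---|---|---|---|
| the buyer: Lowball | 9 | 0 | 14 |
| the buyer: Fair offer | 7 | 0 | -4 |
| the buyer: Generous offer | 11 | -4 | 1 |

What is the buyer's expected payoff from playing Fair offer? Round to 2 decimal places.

4.25

E[Fair offer] = 0.75·7 + 0.25·(-4) = 5.25 + (-1) = 4.25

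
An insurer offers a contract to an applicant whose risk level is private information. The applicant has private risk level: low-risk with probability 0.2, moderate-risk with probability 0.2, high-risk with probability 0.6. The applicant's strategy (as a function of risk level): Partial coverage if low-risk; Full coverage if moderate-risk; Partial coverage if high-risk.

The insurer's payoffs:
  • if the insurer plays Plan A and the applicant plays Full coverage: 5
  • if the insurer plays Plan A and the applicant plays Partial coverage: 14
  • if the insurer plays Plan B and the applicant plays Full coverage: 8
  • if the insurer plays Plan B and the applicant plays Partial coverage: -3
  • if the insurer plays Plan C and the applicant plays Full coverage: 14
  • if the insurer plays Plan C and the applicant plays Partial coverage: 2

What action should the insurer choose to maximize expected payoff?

E[Plan A] = 0.2·(14) + 0.2·(5) + 0.6·(14) = 12.2
E[Plan B] = 0.2·(-3) + 0.2·(8) + 0.6·(-3) = -0.8
E[Plan C] = 0.2·(2) + 0.2·(14) + 0.6·(2) = 4.4
Best response: Plan A (12.2 is the largest).

Plan A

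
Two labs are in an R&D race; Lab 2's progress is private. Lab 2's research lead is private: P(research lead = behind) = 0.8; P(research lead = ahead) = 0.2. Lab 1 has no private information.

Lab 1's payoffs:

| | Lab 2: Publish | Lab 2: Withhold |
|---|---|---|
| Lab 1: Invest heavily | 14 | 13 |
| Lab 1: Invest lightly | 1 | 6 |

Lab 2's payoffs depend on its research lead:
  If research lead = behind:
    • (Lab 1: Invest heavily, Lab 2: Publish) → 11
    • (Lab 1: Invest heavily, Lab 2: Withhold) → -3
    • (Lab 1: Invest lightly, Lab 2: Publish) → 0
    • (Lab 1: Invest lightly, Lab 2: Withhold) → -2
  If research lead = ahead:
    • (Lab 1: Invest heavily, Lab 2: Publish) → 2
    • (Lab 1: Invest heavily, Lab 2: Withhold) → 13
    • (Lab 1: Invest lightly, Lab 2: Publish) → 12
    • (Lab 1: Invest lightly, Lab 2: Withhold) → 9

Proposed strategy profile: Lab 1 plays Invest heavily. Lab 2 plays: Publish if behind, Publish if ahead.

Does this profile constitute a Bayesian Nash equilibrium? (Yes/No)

Lab 1 plays Invest heavily: E[Invest heavily] = 0.8·(14) + 0.2·(14) = 14; E[Invest lightly] = 1. Best-responding. ✓
Lab 2 (research lead behind), facing Invest heavily: Publish gives 11, Withhold gives -3. Proposed Publish is best. ✓
Lab 2 (research lead ahead), facing Invest heavily: Publish gives 2, Withhold gives 13. Proposed Publish is not best — profitable deviation exists. ✗

No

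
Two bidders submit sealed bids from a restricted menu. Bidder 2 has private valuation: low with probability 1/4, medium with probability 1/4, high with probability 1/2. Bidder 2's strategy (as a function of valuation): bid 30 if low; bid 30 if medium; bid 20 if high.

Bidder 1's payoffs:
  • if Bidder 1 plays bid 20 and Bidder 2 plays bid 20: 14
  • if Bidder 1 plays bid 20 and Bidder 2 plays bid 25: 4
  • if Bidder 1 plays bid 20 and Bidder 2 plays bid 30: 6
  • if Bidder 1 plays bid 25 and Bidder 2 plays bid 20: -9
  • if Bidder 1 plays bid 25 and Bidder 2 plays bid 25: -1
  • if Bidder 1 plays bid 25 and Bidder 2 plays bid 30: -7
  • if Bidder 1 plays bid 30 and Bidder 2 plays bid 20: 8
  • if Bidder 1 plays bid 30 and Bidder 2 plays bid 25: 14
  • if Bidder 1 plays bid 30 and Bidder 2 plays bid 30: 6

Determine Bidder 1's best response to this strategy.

bid 20

E[bid 20] = 1/4·(6) + 1/4·(6) + 1/2·(14) = 10
E[bid 25] = 1/4·(-7) + 1/4·(-7) + 1/2·(-9) = -8
E[bid 30] = 1/4·(6) + 1/4·(6) + 1/2·(8) = 7
Best response: bid 20 (10 is the largest).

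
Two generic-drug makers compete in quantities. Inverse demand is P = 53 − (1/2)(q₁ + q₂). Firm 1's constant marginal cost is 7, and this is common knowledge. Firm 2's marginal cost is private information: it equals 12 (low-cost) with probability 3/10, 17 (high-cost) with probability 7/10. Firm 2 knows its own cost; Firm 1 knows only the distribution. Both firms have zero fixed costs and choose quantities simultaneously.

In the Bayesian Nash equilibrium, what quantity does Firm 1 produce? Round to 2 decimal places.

Type-c best response for Firm 2: q₂(c) = (53 − c) − q₁/2.
Firm 1 maximizes expected profit; its first-order condition is 53 − q₁ − (1/2)E[q₂] − 7 = 0.
Substituting E[q₂] and solving: E[c₂] = 15.5, so q₁ = (53 − 2·7 + 15.5)/(3/2) = 36.3333.

36.33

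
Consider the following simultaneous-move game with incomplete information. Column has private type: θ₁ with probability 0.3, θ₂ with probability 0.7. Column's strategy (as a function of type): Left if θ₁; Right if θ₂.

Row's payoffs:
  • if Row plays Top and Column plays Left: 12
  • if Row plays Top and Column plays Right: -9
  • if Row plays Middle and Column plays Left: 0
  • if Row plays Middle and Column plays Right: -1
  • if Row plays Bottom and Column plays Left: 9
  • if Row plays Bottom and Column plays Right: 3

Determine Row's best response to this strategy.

E[Top] = 0.3·(12) + 0.7·(-9) = -2.7
E[Middle] = 0.3·(0) + 0.7·(-1) = -0.7
E[Bottom] = 0.3·(9) + 0.7·(3) = 4.8
Best response: Bottom (4.8 is the largest).

Bottom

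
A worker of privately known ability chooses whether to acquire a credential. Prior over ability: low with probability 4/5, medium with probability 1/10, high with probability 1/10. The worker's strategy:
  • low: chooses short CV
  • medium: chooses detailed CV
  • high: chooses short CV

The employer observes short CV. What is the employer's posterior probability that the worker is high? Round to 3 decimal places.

P(short CV) = (4/5)·1 + (1/10)·0 + (1/10)·1 = 9/10
P(high | short CV) = ((1/10)·1) / (9/10) = (1/10) / (9/10) = 1/9

0.111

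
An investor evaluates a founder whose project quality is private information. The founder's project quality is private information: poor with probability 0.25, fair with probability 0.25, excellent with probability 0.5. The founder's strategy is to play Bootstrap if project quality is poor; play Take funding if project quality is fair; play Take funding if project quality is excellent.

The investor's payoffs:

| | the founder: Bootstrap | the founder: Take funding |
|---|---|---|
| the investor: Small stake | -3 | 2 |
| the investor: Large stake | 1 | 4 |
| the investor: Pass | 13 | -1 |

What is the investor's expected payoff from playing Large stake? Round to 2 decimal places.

3.25

E[Large stake] = 0.25·1 + 0.25·4 + 0.5·4 = 0.25 + 1 + 2 = 3.25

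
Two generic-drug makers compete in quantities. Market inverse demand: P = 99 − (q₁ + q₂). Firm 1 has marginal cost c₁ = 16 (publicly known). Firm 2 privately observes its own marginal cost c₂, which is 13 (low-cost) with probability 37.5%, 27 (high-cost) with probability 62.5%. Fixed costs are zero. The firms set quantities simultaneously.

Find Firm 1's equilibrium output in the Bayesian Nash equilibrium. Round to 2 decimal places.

29.58

Type-c best response for Firm 2: q₂(c) = (99 − c)/2 − q₁/2.
Firm 1 maximizes expected profit; its first-order condition is 99 − 2q₁ − E[q₂] − 16 = 0.
Substituting E[q₂] and solving: E[c₂] = 21.75, so q₁ = (99 − 2·16 + 21.75)/3 = 29.5833.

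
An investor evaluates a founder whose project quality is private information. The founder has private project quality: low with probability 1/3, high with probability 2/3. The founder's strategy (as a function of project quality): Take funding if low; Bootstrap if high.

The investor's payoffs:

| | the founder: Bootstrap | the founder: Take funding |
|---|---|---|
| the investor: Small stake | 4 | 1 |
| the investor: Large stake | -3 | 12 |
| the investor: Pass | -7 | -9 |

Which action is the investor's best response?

Small stake

Compute the investor's expected payoff for each action, taking the expectation over the founder's type.
E[Small stake] = 1/3·(1) + 2/3·(4) = 3
E[Large stake] = 1/3·(12) + 2/3·(-3) = 2
E[Pass] = 1/3·(-9) + 2/3·(-7) = -23/3
Best response: Small stake (3 is the largest).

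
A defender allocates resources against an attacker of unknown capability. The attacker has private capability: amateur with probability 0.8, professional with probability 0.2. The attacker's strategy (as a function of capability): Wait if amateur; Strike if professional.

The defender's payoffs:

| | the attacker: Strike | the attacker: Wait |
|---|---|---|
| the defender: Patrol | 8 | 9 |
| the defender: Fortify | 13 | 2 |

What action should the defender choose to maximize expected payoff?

Patrol

Compute the defender's expected payoff for each action, taking the expectation over the attacker's type.
E[Patrol] = 0.8·(9) + 0.2·(8) = 8.8
E[Fortify] = 0.8·(2) + 0.2·(13) = 4.2
Best response: Patrol (8.8 is the largest).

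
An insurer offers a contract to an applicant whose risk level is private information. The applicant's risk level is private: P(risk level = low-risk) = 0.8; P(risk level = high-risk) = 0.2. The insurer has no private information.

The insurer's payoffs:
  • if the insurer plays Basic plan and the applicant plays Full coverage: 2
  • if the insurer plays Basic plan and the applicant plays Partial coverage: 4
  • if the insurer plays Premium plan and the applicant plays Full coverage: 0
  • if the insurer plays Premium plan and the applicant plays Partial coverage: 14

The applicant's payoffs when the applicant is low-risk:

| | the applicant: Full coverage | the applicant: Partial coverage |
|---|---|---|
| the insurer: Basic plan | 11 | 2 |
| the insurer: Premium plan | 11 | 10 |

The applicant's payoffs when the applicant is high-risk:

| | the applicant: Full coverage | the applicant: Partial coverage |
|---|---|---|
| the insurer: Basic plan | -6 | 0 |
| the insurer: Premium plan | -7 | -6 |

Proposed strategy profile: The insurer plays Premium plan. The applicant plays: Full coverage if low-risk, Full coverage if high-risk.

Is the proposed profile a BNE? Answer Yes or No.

No

A profile is a BNE iff every type of every player is best-responding given beliefs about the other side.
The insurer plays Premium plan: E[Premium plan] = 0.8·(0) + 0.2·(0) = 0; E[Basic plan] = 2. Not best-responding. ✗
The applicant (risk level low-risk), facing Premium plan: Full coverage gives 11, Partial coverage gives 10. Proposed Full coverage is best. ✓
The applicant (risk level high-risk), facing Premium plan: Full coverage gives -7, Partial coverage gives -6. Proposed Full coverage is not best — profitable deviation exists. ✗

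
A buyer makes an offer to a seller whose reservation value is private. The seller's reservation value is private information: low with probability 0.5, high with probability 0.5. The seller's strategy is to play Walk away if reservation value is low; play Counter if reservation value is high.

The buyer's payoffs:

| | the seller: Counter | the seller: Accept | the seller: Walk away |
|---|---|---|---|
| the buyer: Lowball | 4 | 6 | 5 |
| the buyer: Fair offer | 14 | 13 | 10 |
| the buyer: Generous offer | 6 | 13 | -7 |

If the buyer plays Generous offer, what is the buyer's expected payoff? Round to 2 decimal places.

Take the expectation over the seller's reservation value, weighting each type's action by its prior probability.
E[Generous offer] = 0.5·(-7) + 0.5·6 = (-3.5) + 3 = -0.5

-0.50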